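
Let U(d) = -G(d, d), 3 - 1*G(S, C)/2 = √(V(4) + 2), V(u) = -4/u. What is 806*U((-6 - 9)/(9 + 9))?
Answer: -3224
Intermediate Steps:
G(S, C) = 4 (G(S, C) = 6 - 2*√(-4/4 + 2) = 6 - 2*√(-4*¼ + 2) = 6 - 2*√(-1 + 2) = 6 - 2*√1 = 6 - 2*1 = 6 - 2 = 4)
U(d) = -4 (U(d) = -1*4 = -4)
806*U((-6 - 9)/(9 + 9)) = 806*(-4) = -3224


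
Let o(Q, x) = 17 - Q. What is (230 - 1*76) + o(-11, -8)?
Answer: 182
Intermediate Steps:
(230 - 1*76) + o(-11, -8) = (230 - 1*76) + (17 - 1*(-11)) = (230 - 76) + (17 + 11) = 154 + 28 = 182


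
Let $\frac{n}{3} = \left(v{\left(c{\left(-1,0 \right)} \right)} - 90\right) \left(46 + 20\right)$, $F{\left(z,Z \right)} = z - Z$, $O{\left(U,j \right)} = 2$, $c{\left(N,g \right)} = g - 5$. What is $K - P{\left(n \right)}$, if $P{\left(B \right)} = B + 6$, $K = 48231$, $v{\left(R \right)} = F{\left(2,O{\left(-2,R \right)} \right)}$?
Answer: $66045$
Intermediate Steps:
$c{\left(N,g \right)} = -5 + g$
$v{\left(R \right)} = 0$ ($v{\left(R \right)} = 2 - 2 = 0$)
$n = -17820$ ($n = 3 \left(0 - 90\right) \left(46 + 20\right) = 3 \left(\left(-90\right) 66\right) = 3 \left(-5940\right) = -17820$)
$P{\left(B \right)} = 6 + B$
$K - P{\left(n \right)} = 48231 - \left(6 - 17820\right) = 48231 - -17814 = 48231 + 17814 = 66045$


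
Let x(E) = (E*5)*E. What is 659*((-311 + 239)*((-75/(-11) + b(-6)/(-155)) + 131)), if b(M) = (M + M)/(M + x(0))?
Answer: -11148287184/1705 ≈ -6.5386e+6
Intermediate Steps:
x(E) = 5*E² (x(E) = (5*E)*E = 5*E²)
b(M) = 2 (b(M) = (M + M)/(M + 5*0²) = (2*M)/(M + 5*0) = (2*M)/(M + 0) = (2*M)/M = 2)
659*((-311 + 239)*((-75/(-11) + b(-6)/(-155)) + 131)) = 659*((-311 + 239)*((-75/(-11) + 2/(-155)) + 131)) = 659*(-72*((-75*(-1/11) + 2*(-1/155)) + 131)) = 659*(-72*((75/11 - 2/155) + 131)) = 659*(-72*(11603/1705 + 131)) = 659*(-72*234958/1705) = 659*(-16916976/1705) = -11148287184/1705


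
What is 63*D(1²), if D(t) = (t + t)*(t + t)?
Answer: 252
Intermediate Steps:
D(t) = 4*t² (D(t) = (2*t)*(2*t) = 4*t²)
63*D(1²) = 63*(4*(1²)²) = 63*(4*1²) = 63*(4*1) = 63*4 = 252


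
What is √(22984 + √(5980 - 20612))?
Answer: √(22984 + 2*I*√3658) ≈ 151.61 + 0.3989*I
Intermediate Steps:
√(22984 + √(5980 - 20612)) = √(22984 + √(-14632)) = √(22984 + 2*I*√3658)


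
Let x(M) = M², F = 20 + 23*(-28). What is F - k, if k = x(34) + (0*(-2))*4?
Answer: -1780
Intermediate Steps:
F = -624 (F = 20 - 644 = -624)
k = 1156 (k = 34² + (0*(-2))*4 = 1156 + 0*4 = 1156 + 0 = 1156)
F - k = -624 - 1*1156 = -624 - 1156 = -1780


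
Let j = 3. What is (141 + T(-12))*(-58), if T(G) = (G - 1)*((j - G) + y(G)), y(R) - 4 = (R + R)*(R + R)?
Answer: 440452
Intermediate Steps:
y(R) = 4 + 4*R² (y(R) = 4 + (R + R)*(R + R) = 4 + (2*R)*(2*R) = 4 + 4*R²)
T(G) = (-1 + G)*(7 - G + 4*G²) (T(G) = (G - 1)*((3 - G) + (4 + 4*G²)) = (-1 + G)*(7 - G + 4*G²))
(141 + T(-12))*(-58) = (141 + (-7 - 5*(-12)² + 4*(-12)³ + 8*(-12)))*(-58) = (141 + (-7 - 5*144 + 4*(-1728) - 96))*(-58) = (141 + (-7 - 720 - 6912 - 96))*(-58) = (141 - 7735)*(-58) = -7594*(-58) = 440452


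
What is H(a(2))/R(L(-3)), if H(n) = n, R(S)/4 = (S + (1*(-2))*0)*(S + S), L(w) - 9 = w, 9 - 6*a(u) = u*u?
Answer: 5/1728 ≈ 0.0028935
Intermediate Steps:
a(u) = 3/2 - u²/6 (a(u) = 3/2 - u*u/6 = 3/2 - u²/6)
L(w) = 9 + w
R(S) = 8*S² (R(S) = 4*((S + (1*(-2))*0)*(S + S)) = 4*((S - 2*0)*(2*S)) = 4*((S + 0)*(2*S)) = 4*(S*(2*S)) = 4*(2*S²) = 8*S²)
H(a(2))/R(L(-3)) = (3/2 - ⅙*2²)/((8*(9 - 3)²)) = (3/2 - ⅙*4)/((8*6²)) = (3/2 - ⅔)/((8*36)) = (⅚)/288 = (⅚)*(1/288) = 5/1728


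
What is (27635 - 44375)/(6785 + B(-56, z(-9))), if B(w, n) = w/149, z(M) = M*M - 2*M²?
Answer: -2494260/1010909 ≈ -2.4673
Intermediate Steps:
z(M) = -M² (z(M) = M² - 2*M² = -M²)
B(w, n) = w/149 (B(w, n) = w*(1/149) = w/149)
(27635 - 44375)/(6785 + B(-56, z(-9))) = (27635 - 44375)/(6785 + (1/149)*(-56)) = -16740/(6785 - 56/149) = -16740/1010909/149 = -16740*149/1010909 = -2494260/1010909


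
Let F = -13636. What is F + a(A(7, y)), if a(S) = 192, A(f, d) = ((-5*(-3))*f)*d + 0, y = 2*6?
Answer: -13444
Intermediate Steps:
y = 12
A(f, d) = 15*d*f (A(f, d) = (15*f)*d + 0 = 15*d*f + 0 = 15*d*f)
F + a(A(7, y)) = -13636 + 192 = -13444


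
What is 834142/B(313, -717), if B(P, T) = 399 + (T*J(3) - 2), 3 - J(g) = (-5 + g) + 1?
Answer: -834142/2471 ≈ -337.57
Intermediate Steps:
J(g) = 7 - g (J(g) = 3 - ((-5 + g) + 1) = 3 - (-4 + g) = 3 + (4 - g) = 7 - g)
B(P, T) = 397 + 4*T (B(P, T) = 399 + (T*(7 - 1*3) - 2) = 399 + (T*(7 - 3) - 2) = 399 + (T*4 - 2) = 399 + (4*T - 2) = 399 + (-2 + 4*T) = 397 + 4*T)
834142/B(313, -717) = 834142/(397 + 4*(-717)) = 834142/(397 - 2868) = 834142/(-2471) = 834142*(-1/2471) = -834142/2471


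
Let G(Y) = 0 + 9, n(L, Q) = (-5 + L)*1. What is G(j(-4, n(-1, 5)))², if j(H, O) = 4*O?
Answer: 81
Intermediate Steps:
n(L, Q) = -5 + L
G(Y) = 9
G(j(-4, n(-1, 5)))² = 9² = 81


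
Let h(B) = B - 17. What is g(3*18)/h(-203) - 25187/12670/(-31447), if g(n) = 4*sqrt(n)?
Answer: 25187/398433490 - 3*sqrt(6)/55 ≈ -0.13355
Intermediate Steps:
h(B) = -17 + B
g(3*18)/h(-203) - 25187/12670/(-31447) = (4*sqrt(3*18))/(-17 - 203) - 25187/12670/(-31447) = (4*sqrt(54))/(-220) - 25187*1/12670*(-1/31447) = (4*(3*sqrt(6)))*(-1/220) - 25187/12670*(-1/31447) = (12*sqrt(6))*(-1/220) + 25187/398433490 = -3*sqrt(6)/55 + 25187/398433490 = 25187/398433490 - 3*sqrt(6)/55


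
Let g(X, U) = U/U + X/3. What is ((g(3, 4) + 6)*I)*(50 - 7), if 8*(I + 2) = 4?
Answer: -516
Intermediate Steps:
I = -3/2 (I = -2 + (⅛)*4 = -2 + ½ = -3/2 ≈ -1.5000)
g(X, U) = 1 + X/3 (g(X, U) = 1 + X*(⅓) = 1 + X/3)
((g(3, 4) + 6)*I)*(50 - 7) = (((1 + (⅓)*3) + 6)*(-3/2))*(50 - 7) = (((1 + 1) + 6)*(-3/2))*43 = ((2 + 6)*(-3/2))*43 = (8*(-3/2))*43 = -12*43 = -516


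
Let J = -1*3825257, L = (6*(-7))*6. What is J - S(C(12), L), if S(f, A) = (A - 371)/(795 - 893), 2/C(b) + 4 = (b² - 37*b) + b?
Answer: -53553687/14 ≈ -3.8253e+6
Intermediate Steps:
C(b) = 2/(-4 + b² - 36*b) (C(b) = 2/(-4 + ((b² - 37*b) + b)) = 2/(-4 + (b² - 36*b)) = 2/(-4 + b² - 36*b))
L = -252 (L = -42*6 = -252)
J = -3825257
S(f, A) = 53/14 - A/98 (S(f, A) = (-371 + A)/(-98) = (-371 + A)*(-1/98) = 53/14 - A/98)
J - S(C(12), L) = -3825257 - (53/14 - 1/98*(-252)) = -3825257 - (53/14 + 18/7) = -3825257 - 1*89/14 = -3825257 - 89/14 = -53553687/14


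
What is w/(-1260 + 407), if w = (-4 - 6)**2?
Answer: -100/853 ≈ -0.11723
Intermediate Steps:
w = 100 (w = (-10)**2 = 100)
w/(-1260 + 407) = 100/(-1260 + 407) = 100/(-853) = 100*(-1/853) = -100/853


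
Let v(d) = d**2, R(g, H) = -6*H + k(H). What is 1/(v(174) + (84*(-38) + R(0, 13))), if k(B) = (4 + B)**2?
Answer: 1/27295 ≈ 3.6637e-5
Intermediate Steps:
R(g, H) = (4 + H)**2 - 6*H (R(g, H) = -6*H + (4 + H)**2 = (4 + H)**2 - 6*H)
1/(v(174) + (84*(-38) + R(0, 13))) = 1/(174**2 + (84*(-38) + ((4 + 13)**2 - 6*13))) = 1/(30276 + (-3192 + (17**2 - 78))) = 1/(30276 + (-3192 + (289 - 78))) = 1/(30276 + (-3192 + 211)) = 1/(30276 - 2981) = 1/27295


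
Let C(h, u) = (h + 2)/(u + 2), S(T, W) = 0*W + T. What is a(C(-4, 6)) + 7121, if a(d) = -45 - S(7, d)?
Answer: 7069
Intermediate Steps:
S(T, W) = T (S(T, W) = 0 + T = T)
C(h, u) = (2 + h)/(2 + u)
a(d) = -52 (a(d) = -45 - 1*7 = -45 - 7 = -52)
a(C(-4, 6)) + 7121 = -52 + 7121 = 7069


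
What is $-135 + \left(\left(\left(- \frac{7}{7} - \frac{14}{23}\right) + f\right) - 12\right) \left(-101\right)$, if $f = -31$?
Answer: $\frac{100521}{23} \approx 4370.5$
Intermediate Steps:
$-135 + \left(\left(\left(- \frac{7}{7} - \frac{14}{23}\right) + f\right) - 12\right) \left(-101\right) = -135 + \left(\left(\left(- \frac{7}{7} - \frac{14}{23}\right) - 31\right) - 12\right) \left(-101\right) = -135 + \left(\left(\left(\left(-7\right) \frac{1}{7} - \frac{14}{23}\right) - 31\right) - 12\right) \left(-101\right) = -135 + \left(\left(\left(-1 - \frac{14}{23}\right) - 31\right) - 12\right) \left(-101\right) = -135 + \left(\left(- \frac{37}{23} - 31\right) - 12\right) \left(-101\right) = -135 + \left(- \frac{750}{23} - 12\right) \left(-101\right) = -135 - - \frac{103626}{23} = -135 + \frac{103626}{23} = \frac{100521}{23}$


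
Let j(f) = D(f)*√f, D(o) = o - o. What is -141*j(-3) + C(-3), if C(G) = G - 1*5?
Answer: -8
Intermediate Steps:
C(G) = -5 + G (C(G) = G - 5 = -5 + G)
D(o) = 0
j(f) = 0 (j(f) = 0*√f = 0)
-141*j(-3) + C(-3) = -141*0 + (-5 - 3) = 0 - 8 = -8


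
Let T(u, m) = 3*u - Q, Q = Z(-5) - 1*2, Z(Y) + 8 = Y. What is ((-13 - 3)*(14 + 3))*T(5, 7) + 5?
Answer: -8155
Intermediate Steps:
Z(Y) = -8 + Y
Q = -15 (Q = (-8 - 5) - 1*2 = -13 - 2 = -15)
T(u, m) = 15 + 3*u (T(u, m) = 3*u - 1*(-15) = 3*u + 15 = 15 + 3*u)
((-13 - 3)*(14 + 3))*T(5, 7) + 5 = ((-13 - 3)*(14 + 3))*(15 + 3*5) + 5 = (-16*17)*(15 + 15) + 5 = -272*30 + 5 = -8160 + 5 = -8155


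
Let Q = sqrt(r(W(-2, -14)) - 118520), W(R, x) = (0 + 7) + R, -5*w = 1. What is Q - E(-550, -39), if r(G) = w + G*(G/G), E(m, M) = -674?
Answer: 674 + 8*I*sqrt(46295)/5 ≈ 674.0 + 344.26*I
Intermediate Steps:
w = -1/5 (w = -1/5*1 = -1/5 ≈ -0.20000)
W(R, x) = 7 + R
r(G) = -1/5 + G (r(G) = -1/5 + G*(G/G) = -1/5 + G*1 = -1/5 + G)
Q = 8*I*sqrt(46295)/5 (Q = sqrt((-1/5 + (7 - 2)) - 118520) = sqrt((-1/5 + 5) - 118520) = sqrt(24/5 - 118520) = sqrt(-592576/5) = 8*I*sqrt(46295)/5 ≈ 344.26*I)
Q - E(-550, -39) = 8*I*sqrt(46295)/5 - 1*(-674) = 8*I*sqrt(46295)/5 + 674 = 674 + 8*I*sqrt(46295)/5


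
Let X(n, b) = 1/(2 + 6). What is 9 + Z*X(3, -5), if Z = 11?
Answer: 83/8 ≈ 10.375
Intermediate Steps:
X(n, b) = 1/8
9 + Z*X(3, -5) = 9 + 11*(1/8) = 9 + 11/8 = 83/8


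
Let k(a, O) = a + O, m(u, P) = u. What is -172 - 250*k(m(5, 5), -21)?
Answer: 3828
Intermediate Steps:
k(a, O) = O + a
-172 - 250*k(m(5, 5), -21) = -172 - 250*(-21 + 5) = -172 - 250*(-16) = -172 + 4000 = 3828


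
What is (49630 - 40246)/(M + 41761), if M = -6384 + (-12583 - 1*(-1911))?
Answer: 3128/8235 ≈ 0.37984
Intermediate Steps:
M = -17056 (M = -6384 + (-12583 + 1911) = -6384 - 10672 = -17056)
(49630 - 40246)/(M + 41761) = (49630 - 40246)/(-17056 + 41761) = 9384/24705 = 9384*(1/24705) = 3128/8235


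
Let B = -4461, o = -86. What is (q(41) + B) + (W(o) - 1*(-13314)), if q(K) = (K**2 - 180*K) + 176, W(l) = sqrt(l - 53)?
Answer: 3330 + I*sqrt(139) ≈ 3330.0 + 11.79*I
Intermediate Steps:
W(l) = sqrt(-53 + l)
q(K) = 176 + K**2 - 180*K
(q(41) + B) + (W(o) - 1*(-13314)) = ((176 + 41**2 - 180*41) - 4461) + (sqrt(-53 - 86) - 1*(-13314)) = ((176 + 1681 - 7380) - 4461) + (sqrt(-139) + 13314) = (-5523 - 4461) + (I*sqrt(139) + 13314) = -9984 + (13314 + I*sqrt(139)) = 3330 + I*sqrt(139)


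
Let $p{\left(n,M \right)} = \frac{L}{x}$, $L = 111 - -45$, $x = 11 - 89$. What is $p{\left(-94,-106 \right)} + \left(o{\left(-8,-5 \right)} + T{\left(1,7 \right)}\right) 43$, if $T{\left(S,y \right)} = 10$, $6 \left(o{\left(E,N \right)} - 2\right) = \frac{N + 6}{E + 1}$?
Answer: $\frac{21545}{42} \approx 512.98$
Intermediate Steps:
$o{\left(E,N \right)} = 2 + \frac{6 + N}{6 \left(1 + E\right)}$ ($o{\left(E,N \right)} = 2 + \frac{\left(N + 6\right) \frac{1}{E + 1}}{6} = 2 + \frac{\left(6 + N\right) \frac{1}{1 + E}}{6} = 2 + \frac{\frac{1}{1 + E} \left(6 + N\right)}{6} = 2 + \frac{6 + N}{6 \left(1 + E\right)}$)
$x = -78$ ($x = 11 - 89 = -78$)
$L = 156$ ($L = 111 + 45 = 156$)
$p{\left(n,M \right)} = -2$ ($p{\left(n,M \right)} = \frac{156}{-78} = 156 \left(- \frac{1}{78}\right) = -2$)
$p{\left(-94,-106 \right)} + \left(o{\left(-8,-5 \right)} + T{\left(1,7 \right)}\right) 43 = -2 + \left(\frac{18 - 5 + 12 \left(-8\right)}{6 \left(1 - 8\right)} + 10\right) 43 = -2 + \left(\frac{18 - 5 - 96}{6 \left(-7\right)} + 10\right) 43 = -2 + \left(\frac{1}{6} \left(- \frac{1}{7}\right) \left(-83\right) + 10\right) 43 = -2 + \left(\frac{83}{42} + 10\right) 43 = -2 + \frac{503}{42} \cdot 43 = -2 + \frac{21629}{42} = \frac{21545}{42}$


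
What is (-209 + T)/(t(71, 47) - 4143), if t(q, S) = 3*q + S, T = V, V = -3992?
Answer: 4201/3883 ≈ 1.0819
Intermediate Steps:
T = -3992
t(q, S) = S + 3*q
(-209 + T)/(t(71, 47) - 4143) = (-209 - 3992)/((47 + 3*71) - 4143) = -4201/((47 + 213) - 4143) = -4201/(260 - 4143) = -4201/(-3883) = -4201*(-1/3883) = 4201/3883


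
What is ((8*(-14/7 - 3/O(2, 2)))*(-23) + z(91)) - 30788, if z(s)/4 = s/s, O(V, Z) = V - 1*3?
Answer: -30968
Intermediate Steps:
O(V, Z) = -3 + V (O(V, Z) = V - 3 = -3 + V)
z(s) = 4 (z(s) = 4*(s/s) = 4*1 = 4)
((8*(-14/7 - 3/O(2, 2)))*(-23) + z(91)) - 30788 = ((8*(-14/7 - 3/(-3 + 2)))*(-23) + 4) - 30788 = ((8*(-14*⅐ - 3/(-1)))*(-23) + 4) - 30788 = ((8*(-2 - 3*(-1)))*(-23) + 4) - 30788 = ((8*(-2 + 3))*(-23) + 4) - 30788 = ((8*1)*(-23) + 4) - 30788 = (8*(-23) + 4) - 30788 = (-184 + 4) - 30788 = -180 - 30788 = -30968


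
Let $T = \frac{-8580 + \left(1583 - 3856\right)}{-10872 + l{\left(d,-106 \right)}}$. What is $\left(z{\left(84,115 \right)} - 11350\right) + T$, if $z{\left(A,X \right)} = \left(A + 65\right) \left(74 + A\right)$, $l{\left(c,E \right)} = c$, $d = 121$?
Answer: $\frac{131087045}{10751} \approx 12193.0$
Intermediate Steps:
$z{\left(A,X \right)} = \left(65 + A\right) \left(74 + A\right)$
$T = \frac{10853}{10751}$ ($T = \frac{-8580 + \left(1583 - 3856\right)}{-10872 + 121} = \frac{-8580 + \left(1583 - 3856\right)}{-10751} = \left(-8580 - 2273\right) \left(- \frac{1}{10751}\right) = \left(-10853\right) \left(- \frac{1}{10751}\right) = \frac{10853}{10751} \approx 1.0095$)
$\left(z{\left(84,115 \right)} - 11350\right) + T = \left(\left(4810 + 84^{2} + 139 \cdot 84\right) - 11350\right) + \frac{10853}{10751} = \left(\left(4810 + 7056 + 11676\right) - 11350\right) + \frac{10853}{10751} = \left(23542 - 11350\right) + \frac{10853}{10751} = 12192 + \frac{10853}{10751} = \frac{131087045}{10751}$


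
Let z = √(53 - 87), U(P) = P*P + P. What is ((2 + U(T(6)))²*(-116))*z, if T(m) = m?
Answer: -224576*I*√34 ≈ -1.3095e+6*I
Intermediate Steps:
U(P) = P + P² (U(P) = P² + P = P + P²)
z = I*√34 (z = √(-34) = I*√34 ≈ 5.8309*I)
((2 + U(T(6)))²*(-116))*z = ((2 + 6*(1 + 6))²*(-116))*(I*√34) = ((2 + 6*7)²*(-116))*(I*√34) = ((2 + 42)²*(-116))*(I*√34) = (44²*(-116))*(I*√34) = (1936*(-116))*(I*√34) = -224576*I*√34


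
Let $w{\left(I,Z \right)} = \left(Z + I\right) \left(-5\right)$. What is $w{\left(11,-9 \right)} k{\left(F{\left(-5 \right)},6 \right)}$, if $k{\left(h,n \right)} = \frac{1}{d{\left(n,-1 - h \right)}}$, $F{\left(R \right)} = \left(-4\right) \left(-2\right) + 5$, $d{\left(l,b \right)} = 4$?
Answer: $- \frac{5}{2} \approx -2.5$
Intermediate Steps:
$F{\left(R \right)} = 13$ ($F{\left(R \right)} = 8 + 5 = 13$)
$k{\left(h,n \right)} = \frac{1}{4}$
$w{\left(I,Z \right)} = - 5 I - 5 Z$ ($w{\left(I,Z \right)} = \left(I + Z\right) \left(-5\right) = - 5 I - 5 Z$)
$w{\left(11,-9 \right)} k{\left(F{\left(-5 \right)},6 \right)} = \left(\left(-5\right) 11 - -45\right) \frac{1}{4} = \left(-55 + 45\right) \frac{1}{4} = \left(-10\right) \frac{1}{4} = - \frac{5}{2}$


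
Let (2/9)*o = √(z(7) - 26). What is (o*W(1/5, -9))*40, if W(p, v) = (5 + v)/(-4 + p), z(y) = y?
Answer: 3600*I*√19/19 ≈ 825.9*I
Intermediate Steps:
W(p, v) = (5 + v)/(-4 + p)
o = 9*I*√19/2 (o = 9*√(7 - 26)/2 = 9*√(-19)/2 = 9*(I*√19)/2 = 9*I*√19/2 ≈ 19.615*I)
(o*W(1/5, -9))*40 = ((9*I*√19/2)*((5 - 9)/(-4 + 1/5)))*40 = ((9*I*√19/2)*(-4/(-4 + ⅕)))*40 = ((9*I*√19/2)*(-4/(-19/5)))*40 = ((9*I*√19/2)*(-5/19*(-4)))*40 = ((9*I*√19/2)*(20/19))*40 = (90*I*√19/19)*40 = 3600*I*√19/19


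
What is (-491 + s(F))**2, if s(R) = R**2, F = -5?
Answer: 217156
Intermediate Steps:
(-491 + s(F))**2 = (-491 + (-5)**2)**2 = (-491 + 25)**2 = (-466)**2 = 217156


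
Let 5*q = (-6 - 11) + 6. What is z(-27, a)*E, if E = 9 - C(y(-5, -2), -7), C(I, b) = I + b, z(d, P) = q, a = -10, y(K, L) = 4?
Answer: -132/5 ≈ -26.400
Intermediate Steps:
q = -11/5 (q = ((-6 - 11) + 6)/5 = (-17 + 6)/5 = (⅕)*(-11) = -11/5 ≈ -2.2000)
z(d, P) = -11/5
E = 12 (E = 9 - (4 - 7) = 9 - 1*(-3) = 9 + 3 = 12)
z(-27, a)*E = -11/5*12 = -132/5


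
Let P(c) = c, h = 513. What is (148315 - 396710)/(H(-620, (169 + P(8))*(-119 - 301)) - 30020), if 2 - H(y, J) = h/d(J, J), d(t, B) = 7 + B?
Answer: 18463945535/2231327481 ≈ 8.2749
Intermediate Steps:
H(y, J) = 2 - 513/(7 + J)
(148315 - 396710)/(H(-620, (169 + P(8))*(-119 - 301)) - 30020) = (148315 - 396710)/((-499 + 2*((169 + 8)*(-119 - 301)))/(7 + (169 + 8)*(-119 - 301)) - 30020) = -248395/((-499 + 2*(177*(-420)))/(7 + 177*(-420)) - 30020) = -248395/((-499 + 2*(-74340))/(7 - 74340) - 30020) = -248395/((-499 - 148680)/(-74333) - 30020) = -248395/(-1/74333*(-149179) - 30020) = -248395/(149179/74333 - 30020) = -248395/(-2231327481/74333) = -248395*(-74333/2231327481) = 18463945535/2231327481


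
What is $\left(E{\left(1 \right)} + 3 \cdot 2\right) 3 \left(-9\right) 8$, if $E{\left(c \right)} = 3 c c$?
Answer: $-1944$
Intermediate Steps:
$E{\left(c \right)} = 3 c^{2}$
$\left(E{\left(1 \right)} + 3 \cdot 2\right) 3 \left(-9\right) 8 = \left(3 \cdot 1^{2} + 3 \cdot 2\right) 3 \left(-9\right) 8 = \left(3 \cdot 1 + 6\right) \left(\left(-27\right) 8\right) = \left(3 + 6\right) \left(-216\right) = 9 \left(-216\right) = -1944$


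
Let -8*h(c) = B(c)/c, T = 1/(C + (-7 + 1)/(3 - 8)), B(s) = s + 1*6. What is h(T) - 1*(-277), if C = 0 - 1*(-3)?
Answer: 10949/40 ≈ 273.73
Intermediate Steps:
B(s) = 6 + s (B(s) = s + 6 = 6 + s)
C = 3 (C = 0 + 3 = 3)
T = 5/21 (T = 1/(3 + (-7 + 1)/(3 - 8)) = 1/(3 - 6/(-5)) = 1/(3 - 6*(-⅕)) = 1/(3 + 6/5) = 1/(21/5) = 5/21 ≈ 0.23810)
h(c) = -(6 + c)/(8*c)
h(T) - 1*(-277) = (-6 - 1*5/21)/(8*(5/21)) - 1*(-277) = (⅛)*(21/5)*(-6 - 5/21) + 277 = (⅛)*(21/5)*(-131/21) + 277 = -131/40 + 277 = 10949/40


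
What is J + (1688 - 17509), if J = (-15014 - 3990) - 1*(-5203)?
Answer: -29622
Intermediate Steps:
J = -13801 (J = -19004 + 5203 = -13801)
J + (1688 - 17509) = -13801 + (1688 - 17509) = -13801 - 15821 = -29622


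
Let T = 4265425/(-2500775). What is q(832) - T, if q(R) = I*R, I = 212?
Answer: 17644038521/100031 ≈ 1.7639e+5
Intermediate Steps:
T = -170617/100031 (T = 4265425*(-1/2500775) = -170617/100031 ≈ -1.7056)
q(R) = 212*R
q(832) - T = 212*832 - 1*(-170617/100031) = 176384 + 170617/100031 = 17644038521/100031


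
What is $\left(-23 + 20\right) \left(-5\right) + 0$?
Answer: $15$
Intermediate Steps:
$\left(-23 + 20\right) \left(-5\right) + 0 = \left(-3\right) \left(-5\right) + 0 = 15 + 0 = 15$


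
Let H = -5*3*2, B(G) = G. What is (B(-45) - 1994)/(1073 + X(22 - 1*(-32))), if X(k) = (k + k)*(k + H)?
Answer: -2039/3665 ≈ -0.55634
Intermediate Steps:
H = -30 (H = -15*2 = -30)
X(k) = 2*k*(-30 + k) (X(k) = (k + k)*(k - 30) = (2*k)*(-30 + k) = 2*k*(-30 + k))
(B(-45) - 1994)/(1073 + X(22 - 1*(-32))) = (-45 - 1994)/(1073 + 2*(22 - 1*(-32))*(-30 + (22 - 1*(-32)))) = -2039/(1073 + 2*(22 + 32)*(-30 + (22 + 32))) = -2039/(1073 + 2*54*(-30 + 54)) = -2039/(1073 + 2*54*24) = -2039/(1073 + 2592) = -2039/3665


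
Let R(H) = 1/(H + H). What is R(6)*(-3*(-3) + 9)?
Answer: 3/2 ≈ 1.5000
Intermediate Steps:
R(H) = 1/(2*H)
R(6)*(-3*(-3) + 9) = ((½)/6)*(-3*(-3) + 9) = ((½)*(⅙))*(9 + 9) = (1/12)*18 = 3/2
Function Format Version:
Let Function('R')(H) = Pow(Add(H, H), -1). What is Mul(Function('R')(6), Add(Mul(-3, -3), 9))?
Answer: Rational(3, 2) ≈ 1.5000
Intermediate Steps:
Function('R')(H) = Mul(Rational(1, 2), Pow(H, -1)) (Function('R')(H) = Pow(Mul(2, H), -1) = Mul(Rational(1, 2), Pow(H, -1)))
Mul(Function('R')(6), Add(Mul(-3, -3), 9)) = Mul(Mul(Rational(1, 2), Pow(6, -1)), Add(Mul(-3, -3), 9)) = Mul(Mul(Rational(1, 2), Rational(1, 6)), Add(9, 9)) = Mul(Rational(1, 12), 18) = Rational(3, 2)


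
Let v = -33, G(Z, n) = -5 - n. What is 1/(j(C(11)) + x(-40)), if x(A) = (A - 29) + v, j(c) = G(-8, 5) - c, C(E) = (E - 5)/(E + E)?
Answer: -11/1235 ≈ -0.0089069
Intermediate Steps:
C(E) = (-5 + E)/(2*E) (C(E) = (-5 + E)/((2*E)) = (-5 + E)*(1/(2*E)) = (-5 + E)/(2*E))
j(c) = -10 - c (j(c) = (-5 - 1*5) - c = (-5 - 5) - c = -10 - c)
x(A) = -62 + A (x(A) = (A - 29) - 33 = (-29 + A) - 33 = -62 + A)
1/(j(C(11)) + x(-40)) = 1/((-10 - (-5 + 11)/(2*11)) + (-62 - 40)) = 1/((-10 - 6/(2*11)) - 102) = 1/((-10 - 1*3/11) - 102) = 1/((-10 - 3/11) - 102) = 1/(-113/11 - 102) = 1/(-1235/11) = -11/1235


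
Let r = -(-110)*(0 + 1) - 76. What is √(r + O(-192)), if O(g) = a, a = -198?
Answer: 2*I*√41 ≈ 12.806*I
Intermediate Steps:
O(g) = -198
r = 34 (r = -(-110) - 76 = -110*(-1) - 76 = 110 - 76 = 34)
√(r + O(-192)) = √(34 - 198) = √(-164) = 2*I*√41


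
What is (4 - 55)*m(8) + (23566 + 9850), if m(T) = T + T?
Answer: 32600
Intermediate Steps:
m(T) = 2*T
(4 - 55)*m(8) + (23566 + 9850) = (4 - 55)*(2*8) + (23566 + 9850) = -51*16 + 33416 = -816 + 33416 = 32600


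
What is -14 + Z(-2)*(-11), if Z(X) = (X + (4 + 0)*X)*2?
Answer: 206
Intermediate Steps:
Z(X) = 10*X (Z(X) = (X + 4*X)*2 = (5*X)*2 = 10*X)
-14 + Z(-2)*(-11) = -14 + (10*(-2))*(-11) = -14 - 20*(-11) = -14 + 220 = 206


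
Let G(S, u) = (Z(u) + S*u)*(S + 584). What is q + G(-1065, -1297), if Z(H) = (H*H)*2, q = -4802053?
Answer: -2287494816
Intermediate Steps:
Z(H) = 2*H² (Z(H) = H²*2 = 2*H²)
G(S, u) = (584 + S)*(2*u² + S*u) (G(S, u) = (2*u² + S*u)*(S + 584) = (2*u² + S*u)*(584 + S) = (584 + S)*(2*u² + S*u))
q + G(-1065, -1297) = -4802053 - 1297*((-1065)² + 584*(-1065) + 1168*(-1297) + 2*(-1065)*(-1297)) = -4802053 - 1297*(1134225 - 621960 - 1514896 + 2762610) = -4802053 - 1297*1759979 = -4802053 - 2282692763 = -2287494816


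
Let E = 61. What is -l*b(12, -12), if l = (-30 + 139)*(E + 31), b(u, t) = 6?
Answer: -60168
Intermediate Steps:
l = 10028 (l = (-30 + 139)*(61 + 31) = 109*92 = 10028)
-l*b(12, -12) = -10028*6 = -1*60168 = -60168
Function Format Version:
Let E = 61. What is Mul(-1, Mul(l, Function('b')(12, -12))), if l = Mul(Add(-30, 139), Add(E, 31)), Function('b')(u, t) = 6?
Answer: -60168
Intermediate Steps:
l = 10028 (l = Mul(Add(-30, 139), Add(61, 31)) = Mul(109, 92) = 10028)
Mul(-1, Mul(l, Function('b')(12, -12))) = Mul(-1, Mul(10028, 6)) = Mul(-1, 60168) = -60168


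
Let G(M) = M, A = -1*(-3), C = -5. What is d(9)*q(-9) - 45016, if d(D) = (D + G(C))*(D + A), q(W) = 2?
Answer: -44920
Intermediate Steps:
A = 3
d(D) = (-5 + D)*(3 + D) (d(D) = (D - 5)*(D + 3) = (-5 + D)*(3 + D))
d(9)*q(-9) - 45016 = (-15 + 9**2 - 2*9)*2 - 45016 = (-15 + 81 - 18)*2 - 45016 = 48*2 - 45016 = 96 - 45016 = -44920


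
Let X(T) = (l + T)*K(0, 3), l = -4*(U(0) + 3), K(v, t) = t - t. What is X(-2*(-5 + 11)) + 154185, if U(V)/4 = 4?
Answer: 154185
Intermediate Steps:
U(V) = 16 (U(V) = 4*4 = 16)
K(v, t) = 0
l = -76 (l = -4*(16 + 3) = -4*19 = -76)
X(T) = 0 (X(T) = (-76 + T)*0 = 0)
X(-2*(-5 + 11)) + 154185 = 0 + 154185 = 154185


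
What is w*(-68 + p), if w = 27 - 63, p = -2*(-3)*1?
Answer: 2232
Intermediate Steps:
p = 6 (p = 6*1 = 6)
w = -36
w*(-68 + p) = -36*(-68 + 6) = -36*(-62) = 2232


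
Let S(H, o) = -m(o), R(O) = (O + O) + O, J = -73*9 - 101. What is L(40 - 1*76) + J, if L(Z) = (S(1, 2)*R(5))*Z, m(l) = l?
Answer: 322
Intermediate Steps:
J = -758 (J = -657 - 101 = -758)
R(O) = 3*O (R(O) = 2*O + O = 3*O)
S(H, o) = -o
L(Z) = -30*Z (L(Z) = ((-1*2)*(3*5))*Z = (-2*15)*Z = -30*Z)
L(40 - 1*76) + J = -30*(40 - 1*76) - 758 = -30*(40 - 76) - 758 = -30*(-36) - 758 = 1080 - 758 = 322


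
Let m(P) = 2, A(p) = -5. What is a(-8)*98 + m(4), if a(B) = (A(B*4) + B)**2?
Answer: 16564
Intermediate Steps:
a(B) = (-5 + B)**2
a(-8)*98 + m(4) = (-5 - 8)**2*98 + 2 = (-13)**2*98 + 2 = 169*98 + 2 = 16562 + 2 = 16564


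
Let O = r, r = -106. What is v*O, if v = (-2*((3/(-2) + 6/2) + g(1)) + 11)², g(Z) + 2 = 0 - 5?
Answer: -51304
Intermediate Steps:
O = -106
g(Z) = -7 (g(Z) = -2 + (0 - 5) = -2 - 5 = -7)
v = 484 (v = (-2*((3/(-2) + 6/2) - 7) + 11)² = (-2*((3*(-½) + 6*(½)) - 7) + 11)² = (-2*((-3/2 + 3) - 7) + 11)² = (-2*(3/2 - 7) + 11)² = (-2*(-11/2) + 11)² = (11 + 11)² = 22² = 484)
v*O = 484*(-106) = -51304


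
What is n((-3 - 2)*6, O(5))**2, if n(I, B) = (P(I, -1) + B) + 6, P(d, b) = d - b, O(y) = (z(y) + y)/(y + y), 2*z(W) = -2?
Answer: 12769/25 ≈ 510.76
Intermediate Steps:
z(W) = -1 (z(W) = (1/2)*(-2) = -1)
O(y) = (-1 + y)/(2*y) (O(y) = (-1 + y)/(y + y) = (-1 + y)/((2*y)) = (-1 + y)*(1/(2*y)) = (-1 + y)/(2*y))
n(I, B) = 7 + B + I (n(I, B) = ((I - 1*(-1)) + B) + 6 = ((I + 1) + B) + 6 = ((1 + I) + B) + 6 = (1 + B + I) + 6 = 7 + B + I)
n((-3 - 2)*6, O(5))**2 = (7 + (1/2)*(-1 + 5)/5 + (-3 - 2)*6)**2 = (7 + (1/2)*(1/5)*4 - 5*6)**2 = (7 + 2/5 - 30)**2 = (-113/5)**2 = 12769/25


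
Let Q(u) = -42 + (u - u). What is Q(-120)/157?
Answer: -42/157 ≈ -0.26752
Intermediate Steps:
Q(u) = -42 (Q(u) = -42 + 0 = -42)
Q(-120)/157 = -42/157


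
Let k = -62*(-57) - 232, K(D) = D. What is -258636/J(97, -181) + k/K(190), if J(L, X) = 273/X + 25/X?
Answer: 2223869009/14155 ≈ 1.5711e+5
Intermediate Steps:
J(L, X) = 298/X
k = 3302 (k = 3534 - 232 = 3302)
-258636/J(97, -181) + k/K(190) = -258636/(298/(-181)) + 3302/190 = -258636/(298*(-1/181)) + 3302*(1/190) = -258636/(-298/181) + 1651/95 = -258636*(-181/298) + 1651/95 = 23406558/149 + 1651/95 = 2223869009/14155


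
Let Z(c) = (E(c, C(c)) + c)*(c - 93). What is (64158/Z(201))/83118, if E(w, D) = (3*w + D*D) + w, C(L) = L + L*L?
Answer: 10693/2466395436766716 ≈ 4.3355e-12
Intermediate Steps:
C(L) = L + L²
E(w, D) = D² + 4*w (E(w, D) = (3*w + D²) + w = (D² + 3*w) + w = D² + 4*w)
Z(c) = (-93 + c)*(5*c + c²*(1 + c)²) (Z(c) = (((c*(1 + c))² + 4*c) + c)*(c - 93) = ((c²*(1 + c)² + 4*c) + c)*(-93 + c) = ((4*c + c²*(1 + c)²) + c)*(-93 + c) = (5*c + c²*(1 + c)²)*(-93 + c) = (-93 + c)*(5*c + c²*(1 + c)²))
(64158/Z(201))/83118 = (64158/((201*(-465 + 201⁴ - 185*201² - 91*201³ - 88*201))))/83118 = (64158/((201*(-465 + 1632240801 - 185*40401 - 91*8120601 - 17688))))*(1/83118) = (64158/((201*(-465 + 1632240801 - 7474185 - 738974691 - 17688))))*(1/83118) = (64158/((201*885773772)))*(1/83118) = (64158/178040528172)*(1/83118) = (64158*(1/178040528172))*(1/83118) = (10693/29673421362)*(1/83118) = 10693/2466395436766716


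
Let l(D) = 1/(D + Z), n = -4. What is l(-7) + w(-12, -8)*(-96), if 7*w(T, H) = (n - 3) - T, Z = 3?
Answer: -1927/28 ≈ -68.821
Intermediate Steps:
l(D) = 1/(3 + D) (l(D) = 1/(D + 3) = 1/(3 + D))
w(T, H) = -1 - T/7 (w(T, H) = ((-4 - 3) - T)/7 = (-7 - T)/7 = -1 - T/7)
l(-7) + w(-12, -8)*(-96) = 1/(3 - 7) + (-1 - ⅐*(-12))*(-96) = 1/(-4) + (-1 + 12/7)*(-96) = -¼ + (5/7)*(-96) = -¼ - 480/7 = -1927/28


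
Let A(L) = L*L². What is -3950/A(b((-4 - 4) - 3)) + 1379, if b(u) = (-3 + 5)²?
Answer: 42153/32 ≈ 1317.3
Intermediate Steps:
b(u) = 4 (b(u) = 2² = 4)
A(L) = L³
-3950/A(b((-4 - 4) - 3)) + 1379 = -3950/(4³) + 1379 = -3950/64 + 1379 = -3950*1/64 + 1379 = -1975/32 + 1379 = 42153/32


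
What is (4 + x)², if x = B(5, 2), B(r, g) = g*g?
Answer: 64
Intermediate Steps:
B(r, g) = g²
x = 4 (x = 2² = 4)
(4 + x)² = (4 + 4)² = 8² = 64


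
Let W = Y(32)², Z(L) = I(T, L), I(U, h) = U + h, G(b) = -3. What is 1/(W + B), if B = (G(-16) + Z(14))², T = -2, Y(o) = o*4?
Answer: 1/16465 ≈ 6.0735e-5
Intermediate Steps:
Y(o) = 4*o
Z(L) = -2 + L
W = 16384 (W = (4*32)² = 128² = 16384)
B = 81 (B = (-3 + (-2 + 14))² = (-3 + 12)² = 9² = 81)
1/(W + B) = 1/(16384 + 81) = 1/16465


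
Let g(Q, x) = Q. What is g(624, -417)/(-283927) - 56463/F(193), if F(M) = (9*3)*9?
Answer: -5343840611/22998087 ≈ -232.36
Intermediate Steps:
F(M) = 243 (F(M) = 27*9 = 243)
g(624, -417)/(-283927) - 56463/F(193) = 624/(-283927) - 56463/243 = 624*(-1/283927) - 56463*1/243 = -624/283927 - 18821/81 = -5343840611/22998087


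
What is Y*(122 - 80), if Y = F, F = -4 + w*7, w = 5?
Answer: 1302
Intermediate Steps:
F = 31 (F = -4 + 5*7 = -4 + 35 = 31)
Y = 31
Y*(122 - 80) = 31*(122 - 80) = 31*42 = 1302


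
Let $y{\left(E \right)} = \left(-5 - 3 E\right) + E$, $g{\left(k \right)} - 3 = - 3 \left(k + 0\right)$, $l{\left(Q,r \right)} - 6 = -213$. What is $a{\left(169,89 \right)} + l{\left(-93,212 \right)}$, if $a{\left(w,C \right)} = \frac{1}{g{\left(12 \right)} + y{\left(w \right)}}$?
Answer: $- \frac{77833}{376} \approx -207.0$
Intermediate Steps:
$l{\left(Q,r \right)} = -207$ ($l{\left(Q,r \right)} = 6 - 213 = -207$)
$g{\left(k \right)} = 3 - 3 k$ ($g{\left(k \right)} = 3 - 3 \left(k + 0\right) = 3 - 3 k$)
$y{\left(E \right)} = -5 - 2 E$
$a{\left(w,C \right)} = \frac{1}{-38 - 2 w}$ ($a{\left(w,C \right)} = \frac{1}{\left(3 - 36\right) - \left(5 + 2 w\right)} = \frac{1}{-33 - \left(5 + 2 w\right)} = \frac{1}{-38 - 2 w}$)
$a{\left(169,89 \right)} + l{\left(-93,212 \right)} = - \frac{1}{38 + 2 \cdot 169} - 207 = - \frac{1}{38 + 338} - 207 = - \frac{1}{376} - 207 = - \frac{77833}{376}$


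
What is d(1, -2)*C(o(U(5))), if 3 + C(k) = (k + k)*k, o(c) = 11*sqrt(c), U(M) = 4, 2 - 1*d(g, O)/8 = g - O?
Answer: -7720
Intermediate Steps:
d(g, O) = 16 - 8*g + 8*O (d(g, O) = 16 - 8*(g - O) = 16 + (-8*g + 8*O) = 16 - 8*g + 8*O)
C(k) = -3 + 2*k**2 (C(k) = -3 + (k + k)*k = -3 + (2*k)*k = -3 + 2*k**2)
d(1, -2)*C(o(U(5))) = (16 - 8*1 + 8*(-2))*(-3 + 2*(11*sqrt(4))**2) = (16 - 8 - 16)*(-3 + 2*(11*2)**2) = -8*(-3 + 2*22**2) = -8*(-3 + 2*484) = -8*(-3 + 968) = -8*965 = -7720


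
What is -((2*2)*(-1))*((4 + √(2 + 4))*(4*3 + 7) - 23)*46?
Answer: 9752 + 3496*√6 ≈ 18315.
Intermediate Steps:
-((2*2)*(-1))*((4 + √(2 + 4))*(4*3 + 7) - 23)*46 = -(4*(-1))*((4 + √6)*(12 + 7) - 23)*46 = -(-4*((4 + √6)*19 - 23))*46 = -(-4*((76 + 19*√6) - 23))*46 = -(-4*(53 + 19*√6))*46 = -(-212 - 76*√6)*46 = -(-9752 - 3496*√6) = 9752 + 3496*√6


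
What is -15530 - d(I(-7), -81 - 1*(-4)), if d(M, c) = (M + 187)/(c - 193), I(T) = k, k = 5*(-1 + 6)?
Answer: -2096444/135 ≈ -15529.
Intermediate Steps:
k = 25 (k = 5*5 = 25)
I(T) = 25
d(M, c) = (187 + M)/(-193 + c)
-15530 - d(I(-7), -81 - 1*(-4)) = -15530 - (187 + 25)/(-193 + (-81 - 1*(-4))) = -15530 - 212/(-193 + (-81 + 4)) = -15530 - 212/(-193 - 77) = -15530 - 212/(-270) = -15530 - (-1)*212/270 = -15530 - 1*(-106/135) = -15530 + 106/135 = -2096444/135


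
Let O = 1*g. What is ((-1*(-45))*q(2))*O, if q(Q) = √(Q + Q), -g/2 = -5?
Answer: 900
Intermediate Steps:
g = 10 (g = -2*(-5) = 10)
q(Q) = √2*√Q (q(Q) = √(2*Q) = √2*√Q)
O = 10 (O = 1*10 = 10)
((-1*(-45))*q(2))*O = ((-1*(-45))*(√2*√2))*10 = (45*2)*10 = 90*10 = 900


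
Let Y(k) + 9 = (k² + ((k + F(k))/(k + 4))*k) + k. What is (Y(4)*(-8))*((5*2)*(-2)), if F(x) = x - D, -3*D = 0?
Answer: 2400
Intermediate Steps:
D = 0 (D = -⅓*0 = 0)
F(x) = x (F(x) = x - 1*0 = x + 0 = x)
Y(k) = -9 + k + k² + 2*k²/(4 + k) (Y(k) = -9 + ((k² + ((k + k)/(k + 4))*k) + k) = -9 + ((k² + ((2*k)/(4 + k))*k) + k) = -9 + ((k² + (2*k/(4 + k))*k) + k) = -9 + ((k² + 2*k²/(4 + k)) + k) = -9 + (k + k² + 2*k²/(4 + k)) = -9 + k + k² + 2*k²/(4 + k))
(Y(4)*(-8))*((5*2)*(-2)) = (((-36 + 4³ - 5*4 + 7*4²)/(4 + 4))*(-8))*((5*2)*(-2)) = (((-36 + 64 - 20 + 7*16)/8)*(-8))*(10*(-2)) = (((-36 + 64 - 20 + 112)/8)*(-8))*(-20) = (((⅛)*120)*(-8))*(-20) = (15*(-8))*(-20) = -120*(-20) = 2400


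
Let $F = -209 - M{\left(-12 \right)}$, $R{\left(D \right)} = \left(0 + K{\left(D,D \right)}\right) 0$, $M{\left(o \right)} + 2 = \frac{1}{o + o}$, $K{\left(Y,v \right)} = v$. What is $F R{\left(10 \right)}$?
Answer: $0$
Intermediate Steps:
$M{\left(o \right)} = -2 + \frac{1}{2 o}$ ($M{\left(o \right)} = -2 + \frac{1}{o + o} = -2 + \frac{1}{2 o}$)
$R{\left(D \right)} = 0$ ($R{\left(D \right)} = \left(0 + D\right) 0 = D 0 = 0$)
$F = - \frac{4967}{24}$ ($F = -209 - \left(-2 + \frac{1}{2 \left(-12\right)}\right) = -209 - \left(-2 + \frac{1}{2} \left(- \frac{1}{12}\right)\right) = -209 - \left(-2 - \frac{1}{24}\right) = -209 - - \frac{49}{24} = -209 + \frac{49}{24} = - \frac{4967}{24} \approx -206.96$)
$F R{\left(10 \right)} = \left(- \frac{4967}{24}\right) 0 = 0$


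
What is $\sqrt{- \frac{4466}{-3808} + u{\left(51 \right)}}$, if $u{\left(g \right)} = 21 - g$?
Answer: $\frac{i \sqrt{133297}}{68} \approx 5.3691 i$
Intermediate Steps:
$\sqrt{- \frac{4466}{-3808} + u{\left(51 \right)}} = \sqrt{- \frac{4466}{-3808} + \left(21 - 51\right)} = \sqrt{\left(-4466\right) \left(- \frac{1}{3808}\right) + \left(21 - 51\right)} = \sqrt{\frac{319}{272} - 30} = \sqrt{- \frac{7841}{272}} = \frac{i \sqrt{133297}}{68}$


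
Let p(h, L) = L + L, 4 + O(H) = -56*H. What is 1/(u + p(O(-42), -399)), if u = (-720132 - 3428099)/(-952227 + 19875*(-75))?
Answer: -2442852/1945247665 ≈ -0.0012558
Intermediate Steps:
O(H) = -4 - 56*H
p(h, L) = 2*L
u = 4148231/2442852 (u = -4148231/(-952227 - 1490625) = -4148231/(-2442852) = -4148231*(-1/2442852) = 4148231/2442852 ≈ 1.6981)
1/(u + p(O(-42), -399)) = 1/(4148231/2442852 + 2*(-399)) = 1/(4148231/2442852 - 798) = 1/(-1945247665/2442852) = -2442852/1945247665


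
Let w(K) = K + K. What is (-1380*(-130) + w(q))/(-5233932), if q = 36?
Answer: -14956/436161 ≈ -0.034290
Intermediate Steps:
w(K) = 2*K
(-1380*(-130) + w(q))/(-5233932) = (-1380*(-130) + 2*36)/(-5233932) = (179400 + 72)*(-1/5233932) = 179472*(-1/5233932) = -14956/436161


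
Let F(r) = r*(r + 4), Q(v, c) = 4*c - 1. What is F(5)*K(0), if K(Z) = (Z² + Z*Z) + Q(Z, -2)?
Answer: -405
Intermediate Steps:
Q(v, c) = -1 + 4*c
F(r) = r*(4 + r)
K(Z) = -9 + 2*Z² (K(Z) = (Z² + Z*Z) + (-1 + 4*(-2)) = (Z² + Z²) + (-1 - 8) = 2*Z² - 9 = -9 + 2*Z²)
F(5)*K(0) = (5*(4 + 5))*(-9 + 2*0²) = (5*9)*(-9 + 2*0) = 45*(-9 + 0) = 45*(-9) = -405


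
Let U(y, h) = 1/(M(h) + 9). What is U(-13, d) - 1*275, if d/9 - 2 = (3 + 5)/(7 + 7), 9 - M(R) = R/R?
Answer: -4674/17 ≈ -274.94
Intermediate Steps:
M(R) = 8 (M(R) = 9 - R/R = 9 - 1*1 = 9 - 1 = 8)
d = 162/7 (d = 18 + 9*((3 + 5)/(7 + 7)) = 18 + 9*(8/14) = 18 + 9*(8*(1/14)) = 18 + 9*(4/7) = 18 + 36/7 = 162/7 ≈ 23.143)
U(y, h) = 1/17 (U(y, h) = 1/(8 + 9) = 1/17)
U(-13, d) - 1*275 = 1/17 - 1*275 = 1/17 - 275 = -4674/17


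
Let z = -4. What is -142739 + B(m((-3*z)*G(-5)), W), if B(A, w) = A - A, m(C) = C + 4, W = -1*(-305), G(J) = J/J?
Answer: -142739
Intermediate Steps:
G(J) = 1
W = 305
m(C) = 4 + C
B(A, w) = 0
-142739 + B(m((-3*z)*G(-5)), W) = -142739 + 0 = -142739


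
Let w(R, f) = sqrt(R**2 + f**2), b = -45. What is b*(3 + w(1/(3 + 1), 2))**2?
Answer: -9405/16 - 135*sqrt(65)/2 ≈ -1132.0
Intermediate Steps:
b*(3 + w(1/(3 + 1), 2))**2 = -45*(3 + sqrt((1/(3 + 1))**2 + 2**2))**2 = -45*(3 + sqrt((1/4)**2 + 4))**2 = -45*(3 + sqrt(1/16 + 4))**2 = -45*(3 + sqrt(65/16))**2 = -45*(3 + sqrt(65)/4)**2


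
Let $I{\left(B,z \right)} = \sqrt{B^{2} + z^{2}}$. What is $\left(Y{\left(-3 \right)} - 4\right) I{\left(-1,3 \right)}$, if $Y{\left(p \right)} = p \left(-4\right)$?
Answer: $8 \sqrt{10} \approx 25.298$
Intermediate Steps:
$Y{\left(p \right)} = - 4 p$
$\left(Y{\left(-3 \right)} - 4\right) I{\left(-1,3 \right)} = \left(\left(-4\right) \left(-3\right) - 4\right) \sqrt{\left(-1\right)^{2} + 3^{2}} = \left(12 - 4\right) \sqrt{1 + 9} = 8 \sqrt{10}$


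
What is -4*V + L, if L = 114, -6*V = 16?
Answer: 374/3 ≈ 124.67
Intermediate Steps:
V = -8/3 (V = -⅙*16 = -8/3 ≈ -2.6667)
-4*V + L = -4*(-8/3) + 114 = 32/3 + 114 = 374/3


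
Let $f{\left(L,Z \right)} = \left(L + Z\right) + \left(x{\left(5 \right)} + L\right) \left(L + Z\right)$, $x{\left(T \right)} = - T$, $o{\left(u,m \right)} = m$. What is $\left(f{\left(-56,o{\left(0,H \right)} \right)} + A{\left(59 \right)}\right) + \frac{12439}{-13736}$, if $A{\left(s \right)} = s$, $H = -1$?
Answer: $\frac{47775105}{13736} \approx 3478.1$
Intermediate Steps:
$f{\left(L,Z \right)} = L + Z + \left(-5 + L\right) \left(L + Z\right)$ ($f{\left(L,Z \right)} = \left(L + Z\right) + \left(\left(-1\right) 5 + L\right) \left(L + Z\right) = \left(L + Z\right) + \left(-5 + L\right) \left(L + Z\right) = L + Z + \left(-5 + L\right) \left(L + Z\right)$)
$\left(f{\left(-56,o{\left(0,H \right)} \right)} + A{\left(59 \right)}\right) + \frac{12439}{-13736} = \left(\left(\left(-56\right)^{2} - -224 - -4 - -56\right) + 59\right) + \frac{12439}{-13736} = \left(\left(3136 + 224 + 4 + 56\right) + 59\right) + 12439 \left(- \frac{1}{13736}\right) = \left(3420 + 59\right) - \frac{12439}{13736} = 3479 - \frac{12439}{13736} = \frac{47775105}{13736}$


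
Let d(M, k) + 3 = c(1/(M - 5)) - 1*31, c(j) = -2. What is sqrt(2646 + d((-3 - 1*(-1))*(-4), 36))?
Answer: 3*sqrt(290) ≈ 51.088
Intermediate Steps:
d(M, k) = -36 (d(M, k) = -3 + (-2 - 1*31) = -3 + (-2 - 31) = -3 - 33 = -36)
sqrt(2646 + d((-3 - 1*(-1))*(-4), 36)) = sqrt(2646 - 36) = sqrt(2610) = 3*sqrt(290)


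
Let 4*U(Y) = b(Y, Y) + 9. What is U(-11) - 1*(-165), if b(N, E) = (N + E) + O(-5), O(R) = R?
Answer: 321/2 ≈ 160.50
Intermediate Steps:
b(N, E) = -5 + E + N (b(N, E) = (N + E) - 5 = (E + N) - 5 = -5 + E + N)
U(Y) = 1 + Y/2 (U(Y) = ((-5 + Y + Y) + 9)/4 = ((-5 + 2*Y) + 9)/4 = (4 + 2*Y)/4 = 1 + Y/2)
U(-11) - 1*(-165) = (1 + (1/2)*(-11)) - 1*(-165) = (1 - 11/2) + 165 = -9/2 + 165 = 321/2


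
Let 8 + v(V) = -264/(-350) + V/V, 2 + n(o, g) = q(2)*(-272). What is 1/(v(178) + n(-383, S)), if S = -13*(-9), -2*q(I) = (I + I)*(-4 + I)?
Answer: -175/191843 ≈ -0.00091220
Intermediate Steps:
q(I) = -I*(-4 + I) (q(I) = -(I + I)*(-4 + I)/2 = -2*I*(-4 + I)/2 = -I*(-4 + I))
S = 117
n(o, g) = -1090 (n(o, g) = -2 + (2*(4 - 1*2))*(-272) = -2 + (2*(4 - 2))*(-272) = -2 + (2*2)*(-272) = -2 + 4*(-272) = -2 - 1088 = -1090)
v(V) = -1093/175 (v(V) = -8 + (-264/(-350) + V/V) = -8 + (-264*(-1/350) + 1) = -8 + (132/175 + 1) = -8 + 307/175 = -1093/175)
1/(v(178) + n(-383, S)) = 1/(-1093/175 - 1090) = 1/(-191843/175) = -175/191843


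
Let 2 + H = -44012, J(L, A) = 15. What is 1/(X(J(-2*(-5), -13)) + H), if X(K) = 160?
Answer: -1/43854 ≈ -2.2803e-5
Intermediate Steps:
H = -44014 (H = -2 - 44012 = -44014)
1/(X(J(-2*(-5), -13)) + H) = 1/(160 - 44014) = 1/(-43854) = -1/43854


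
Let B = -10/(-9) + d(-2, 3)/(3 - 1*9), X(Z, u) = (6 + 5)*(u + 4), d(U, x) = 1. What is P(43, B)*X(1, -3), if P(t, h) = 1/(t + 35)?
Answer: 11/78 ≈ 0.14103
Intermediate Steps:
X(Z, u) = 44 + 11*u (X(Z, u) = 11*(4 + u) = 44 + 11*u)
B = 17/18 (B = -10/(-9) + 1/(3 - 1*9) = -10*(-⅑) + 1/(3 - 9) = 10/9 + 1/(-6) = 10/9 + 1*(-⅙) = 10/9 - ⅙ = 17/18 ≈ 0.94444)
P(t, h) = 1/(35 + t)
P(43, B)*X(1, -3) = (44 + 11*(-3))/(35 + 43) = (44 - 33)/78 = (1/78)*11 = 11/78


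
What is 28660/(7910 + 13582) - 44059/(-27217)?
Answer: 431738812/146236941 ≈ 2.9523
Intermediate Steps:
28660/(7910 + 13582) - 44059/(-27217) = 28660/21492 - 44059*(-1/27217) = 28660*(1/21492) + 44059/27217 = 7165/5373 + 44059/27217 = 431738812/146236941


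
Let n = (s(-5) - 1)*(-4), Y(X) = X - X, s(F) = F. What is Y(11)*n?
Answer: 0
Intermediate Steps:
Y(X) = 0
n = 24 (n = (-5 - 1)*(-4) = -6*(-4) = 24)
Y(11)*n = 0*24 = 0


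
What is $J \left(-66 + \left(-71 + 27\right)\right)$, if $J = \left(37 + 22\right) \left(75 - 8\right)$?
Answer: $-434830$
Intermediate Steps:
$J = 3953$ ($J = 59 \cdot 67 = 3953$)
$J \left(-66 + \left(-71 + 27\right)\right) = 3953 \left(-66 + \left(-71 + 27\right)\right) = 3953 \left(-66 - 44\right) = 3953 \left(-110\right) = -434830$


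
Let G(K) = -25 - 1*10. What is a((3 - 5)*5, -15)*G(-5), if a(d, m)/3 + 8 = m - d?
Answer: 1365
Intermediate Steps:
a(d, m) = -24 - 3*d + 3*m (a(d, m) = -24 + 3*(m - d) = -24 + (-3*d + 3*m) = -24 - 3*d + 3*m)
G(K) = -35 (G(K) = -25 - 10 = -35)
a((3 - 5)*5, -15)*G(-5) = (-24 - 3*(3 - 5)*5 + 3*(-15))*(-35) = (-24 - (-6)*5 - 45)*(-35) = (-24 - 3*(-10) - 45)*(-35) = (-24 + 30 - 45)*(-35) = -39*(-35) = 1365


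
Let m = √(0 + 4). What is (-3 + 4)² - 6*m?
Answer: -11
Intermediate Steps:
m = 2 (m = √4 = 2)
(-3 + 4)² - 6*m = (-3 + 4)² - 6*2 = 1² - 12 = 1 - 12 = -11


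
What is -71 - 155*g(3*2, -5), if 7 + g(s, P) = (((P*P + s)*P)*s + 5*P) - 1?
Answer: 149194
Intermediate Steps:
g(s, P) = -8 + 5*P + P*s*(s + P**2) (g(s, P) = -7 + ((((P*P + s)*P)*s + 5*P) - 1) = -7 + ((((P**2 + s)*P)*s + 5*P) - 1) = -7 + ((((s + P**2)*P)*s + 5*P) - 1) = -7 + (((P*(s + P**2))*s + 5*P) - 1) = -7 + ((P*s*(s + P**2) + 5*P) - 1) = -7 + ((5*P + P*s*(s + P**2)) - 1) = -7 + (-1 + 5*P + P*s*(s + P**2)) = -8 + 5*P + P*s*(s + P**2))
-71 - 155*g(3*2, -5) = -71 - 155*(-8 + 5*(-5) - 5*(3*2)**2 + (3*2)*(-5)**3) = -71 - 155*(-8 - 25 - 5*6**2 + 6*(-125)) = -71 - 155*(-8 - 25 - 5*36 - 750) = -71 - 155*(-8 - 25 - 180 - 750) = -71 - 155*(-963) = -71 + 149265 = 149194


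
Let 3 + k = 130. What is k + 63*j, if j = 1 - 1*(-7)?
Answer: 631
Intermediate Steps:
k = 127 (k = -3 + 130 = 127)
j = 8 (j = 1 + 7 = 8)
k + 63*j = 127 + 63*8 = 127 + 504 = 631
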